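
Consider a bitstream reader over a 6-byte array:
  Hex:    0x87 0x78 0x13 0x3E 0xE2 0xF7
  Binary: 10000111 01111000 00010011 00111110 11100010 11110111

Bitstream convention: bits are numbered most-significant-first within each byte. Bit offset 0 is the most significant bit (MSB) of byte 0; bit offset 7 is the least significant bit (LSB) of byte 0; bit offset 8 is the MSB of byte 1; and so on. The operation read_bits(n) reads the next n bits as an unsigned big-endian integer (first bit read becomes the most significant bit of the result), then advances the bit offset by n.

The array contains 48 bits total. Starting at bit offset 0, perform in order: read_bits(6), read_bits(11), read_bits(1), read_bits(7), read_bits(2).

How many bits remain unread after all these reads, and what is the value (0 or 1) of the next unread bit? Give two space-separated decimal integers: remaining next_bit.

Answer: 21 1

Derivation:
Read 1: bits[0:6] width=6 -> value=33 (bin 100001); offset now 6 = byte 0 bit 6; 42 bits remain
Read 2: bits[6:17] width=11 -> value=1776 (bin 11011110000); offset now 17 = byte 2 bit 1; 31 bits remain
Read 3: bits[17:18] width=1 -> value=0 (bin 0); offset now 18 = byte 2 bit 2; 30 bits remain
Read 4: bits[18:25] width=7 -> value=38 (bin 0100110); offset now 25 = byte 3 bit 1; 23 bits remain
Read 5: bits[25:27] width=2 -> value=1 (bin 01); offset now 27 = byte 3 bit 3; 21 bits remain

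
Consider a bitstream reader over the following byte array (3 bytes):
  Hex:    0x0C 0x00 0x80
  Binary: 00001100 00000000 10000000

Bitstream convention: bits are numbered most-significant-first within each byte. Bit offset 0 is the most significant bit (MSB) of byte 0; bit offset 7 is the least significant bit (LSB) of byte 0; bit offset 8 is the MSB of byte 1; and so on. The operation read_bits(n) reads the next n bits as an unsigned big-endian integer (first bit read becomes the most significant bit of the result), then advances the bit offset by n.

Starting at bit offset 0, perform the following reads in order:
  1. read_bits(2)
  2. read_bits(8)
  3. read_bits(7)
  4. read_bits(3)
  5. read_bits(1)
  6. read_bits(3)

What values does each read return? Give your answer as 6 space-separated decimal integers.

Read 1: bits[0:2] width=2 -> value=0 (bin 00); offset now 2 = byte 0 bit 2; 22 bits remain
Read 2: bits[2:10] width=8 -> value=48 (bin 00110000); offset now 10 = byte 1 bit 2; 14 bits remain
Read 3: bits[10:17] width=7 -> value=1 (bin 0000001); offset now 17 = byte 2 bit 1; 7 bits remain
Read 4: bits[17:20] width=3 -> value=0 (bin 000); offset now 20 = byte 2 bit 4; 4 bits remain
Read 5: bits[20:21] width=1 -> value=0 (bin 0); offset now 21 = byte 2 bit 5; 3 bits remain
Read 6: bits[21:24] width=3 -> value=0 (bin 000); offset now 24 = byte 3 bit 0; 0 bits remain

Answer: 0 48 1 0 0 0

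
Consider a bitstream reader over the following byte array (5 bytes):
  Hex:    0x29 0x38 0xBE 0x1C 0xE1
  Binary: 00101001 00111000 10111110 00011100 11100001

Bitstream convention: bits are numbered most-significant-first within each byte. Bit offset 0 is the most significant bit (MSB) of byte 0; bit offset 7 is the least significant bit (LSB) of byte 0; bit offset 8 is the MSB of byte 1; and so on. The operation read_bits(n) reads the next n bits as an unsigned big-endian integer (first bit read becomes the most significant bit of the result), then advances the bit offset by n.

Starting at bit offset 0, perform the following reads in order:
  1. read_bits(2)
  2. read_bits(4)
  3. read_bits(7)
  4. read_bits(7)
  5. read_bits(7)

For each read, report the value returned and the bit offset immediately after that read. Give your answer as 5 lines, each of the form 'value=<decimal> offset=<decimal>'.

Read 1: bits[0:2] width=2 -> value=0 (bin 00); offset now 2 = byte 0 bit 2; 38 bits remain
Read 2: bits[2:6] width=4 -> value=10 (bin 1010); offset now 6 = byte 0 bit 6; 34 bits remain
Read 3: bits[6:13] width=7 -> value=39 (bin 0100111); offset now 13 = byte 1 bit 5; 27 bits remain
Read 4: bits[13:20] width=7 -> value=11 (bin 0001011); offset now 20 = byte 2 bit 4; 20 bits remain
Read 5: bits[20:27] width=7 -> value=112 (bin 1110000); offset now 27 = byte 3 bit 3; 13 bits remain

Answer: value=0 offset=2
value=10 offset=6
value=39 offset=13
value=11 offset=20
value=112 offset=27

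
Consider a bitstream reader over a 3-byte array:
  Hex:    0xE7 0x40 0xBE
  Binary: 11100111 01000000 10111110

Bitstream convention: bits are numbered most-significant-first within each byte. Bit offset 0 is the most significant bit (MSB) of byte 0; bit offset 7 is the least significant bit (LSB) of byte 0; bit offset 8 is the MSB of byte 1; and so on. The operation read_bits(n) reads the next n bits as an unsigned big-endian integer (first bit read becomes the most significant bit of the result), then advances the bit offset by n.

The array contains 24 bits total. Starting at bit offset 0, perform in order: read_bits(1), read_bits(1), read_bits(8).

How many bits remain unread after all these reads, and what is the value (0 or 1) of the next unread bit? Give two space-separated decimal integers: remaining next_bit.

Answer: 14 0

Derivation:
Read 1: bits[0:1] width=1 -> value=1 (bin 1); offset now 1 = byte 0 bit 1; 23 bits remain
Read 2: bits[1:2] width=1 -> value=1 (bin 1); offset now 2 = byte 0 bit 2; 22 bits remain
Read 3: bits[2:10] width=8 -> value=157 (bin 10011101); offset now 10 = byte 1 bit 2; 14 bits remain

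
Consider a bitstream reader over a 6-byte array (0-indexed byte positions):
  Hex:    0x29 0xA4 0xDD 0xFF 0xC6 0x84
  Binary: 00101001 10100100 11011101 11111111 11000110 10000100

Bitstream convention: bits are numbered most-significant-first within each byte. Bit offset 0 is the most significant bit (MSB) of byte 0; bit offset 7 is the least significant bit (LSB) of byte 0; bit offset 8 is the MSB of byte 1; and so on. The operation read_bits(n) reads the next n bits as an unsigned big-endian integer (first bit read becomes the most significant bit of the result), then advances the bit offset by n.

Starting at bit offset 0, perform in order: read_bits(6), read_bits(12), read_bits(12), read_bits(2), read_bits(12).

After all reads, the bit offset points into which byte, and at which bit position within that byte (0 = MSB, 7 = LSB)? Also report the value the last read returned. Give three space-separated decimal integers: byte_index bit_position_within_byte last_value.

Read 1: bits[0:6] width=6 -> value=10 (bin 001010); offset now 6 = byte 0 bit 6; 42 bits remain
Read 2: bits[6:18] width=12 -> value=1683 (bin 011010010011); offset now 18 = byte 2 bit 2; 30 bits remain
Read 3: bits[18:30] width=12 -> value=1919 (bin 011101111111); offset now 30 = byte 3 bit 6; 18 bits remain
Read 4: bits[30:32] width=2 -> value=3 (bin 11); offset now 32 = byte 4 bit 0; 16 bits remain
Read 5: bits[32:44] width=12 -> value=3176 (bin 110001101000); offset now 44 = byte 5 bit 4; 4 bits remain

Answer: 5 4 3176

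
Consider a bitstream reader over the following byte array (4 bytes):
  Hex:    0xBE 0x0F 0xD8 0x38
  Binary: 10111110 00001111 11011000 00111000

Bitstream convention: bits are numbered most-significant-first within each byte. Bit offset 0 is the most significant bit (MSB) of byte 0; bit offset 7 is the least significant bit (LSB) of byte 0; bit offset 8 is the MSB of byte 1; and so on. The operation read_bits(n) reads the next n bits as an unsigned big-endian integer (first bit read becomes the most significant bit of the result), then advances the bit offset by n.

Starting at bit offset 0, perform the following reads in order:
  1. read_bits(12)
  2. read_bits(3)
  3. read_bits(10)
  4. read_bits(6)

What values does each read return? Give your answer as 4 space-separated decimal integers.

Answer: 3040 7 944 28

Derivation:
Read 1: bits[0:12] width=12 -> value=3040 (bin 101111100000); offset now 12 = byte 1 bit 4; 20 bits remain
Read 2: bits[12:15] width=3 -> value=7 (bin 111); offset now 15 = byte 1 bit 7; 17 bits remain
Read 3: bits[15:25] width=10 -> value=944 (bin 1110110000); offset now 25 = byte 3 bit 1; 7 bits remain
Read 4: bits[25:31] width=6 -> value=28 (bin 011100); offset now 31 = byte 3 bit 7; 1 bits remain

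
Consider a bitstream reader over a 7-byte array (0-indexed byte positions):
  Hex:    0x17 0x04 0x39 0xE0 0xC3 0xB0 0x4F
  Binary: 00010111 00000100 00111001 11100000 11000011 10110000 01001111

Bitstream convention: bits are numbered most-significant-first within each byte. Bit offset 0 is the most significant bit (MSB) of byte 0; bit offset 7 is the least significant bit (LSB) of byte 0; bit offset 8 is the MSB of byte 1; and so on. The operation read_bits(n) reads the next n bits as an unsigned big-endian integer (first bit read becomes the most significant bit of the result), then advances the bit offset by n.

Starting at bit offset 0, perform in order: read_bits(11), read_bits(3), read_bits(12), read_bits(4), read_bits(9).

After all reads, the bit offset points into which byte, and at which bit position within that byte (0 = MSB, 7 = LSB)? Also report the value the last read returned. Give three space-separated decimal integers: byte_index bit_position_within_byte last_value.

Answer: 4 7 97

Derivation:
Read 1: bits[0:11] width=11 -> value=184 (bin 00010111000); offset now 11 = byte 1 bit 3; 45 bits remain
Read 2: bits[11:14] width=3 -> value=1 (bin 001); offset now 14 = byte 1 bit 6; 42 bits remain
Read 3: bits[14:26] width=12 -> value=231 (bin 000011100111); offset now 26 = byte 3 bit 2; 30 bits remain
Read 4: bits[26:30] width=4 -> value=8 (bin 1000); offset now 30 = byte 3 bit 6; 26 bits remain
Read 5: bits[30:39] width=9 -> value=97 (bin 001100001); offset now 39 = byte 4 bit 7; 17 bits remain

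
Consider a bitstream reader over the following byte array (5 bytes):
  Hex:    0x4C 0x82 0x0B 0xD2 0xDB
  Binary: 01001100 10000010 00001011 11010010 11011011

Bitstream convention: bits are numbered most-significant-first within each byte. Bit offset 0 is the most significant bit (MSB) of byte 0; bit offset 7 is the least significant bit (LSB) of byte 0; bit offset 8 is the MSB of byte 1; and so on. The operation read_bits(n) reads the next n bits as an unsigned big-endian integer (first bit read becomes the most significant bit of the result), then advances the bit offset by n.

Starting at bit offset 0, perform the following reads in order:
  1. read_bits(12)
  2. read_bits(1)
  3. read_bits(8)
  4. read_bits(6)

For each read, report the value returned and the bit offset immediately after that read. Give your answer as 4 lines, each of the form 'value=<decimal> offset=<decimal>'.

Answer: value=1224 offset=12
value=0 offset=13
value=65 offset=21
value=30 offset=27

Derivation:
Read 1: bits[0:12] width=12 -> value=1224 (bin 010011001000); offset now 12 = byte 1 bit 4; 28 bits remain
Read 2: bits[12:13] width=1 -> value=0 (bin 0); offset now 13 = byte 1 bit 5; 27 bits remain
Read 3: bits[13:21] width=8 -> value=65 (bin 01000001); offset now 21 = byte 2 bit 5; 19 bits remain
Read 4: bits[21:27] width=6 -> value=30 (bin 011110); offset now 27 = byte 3 bit 3; 13 bits remain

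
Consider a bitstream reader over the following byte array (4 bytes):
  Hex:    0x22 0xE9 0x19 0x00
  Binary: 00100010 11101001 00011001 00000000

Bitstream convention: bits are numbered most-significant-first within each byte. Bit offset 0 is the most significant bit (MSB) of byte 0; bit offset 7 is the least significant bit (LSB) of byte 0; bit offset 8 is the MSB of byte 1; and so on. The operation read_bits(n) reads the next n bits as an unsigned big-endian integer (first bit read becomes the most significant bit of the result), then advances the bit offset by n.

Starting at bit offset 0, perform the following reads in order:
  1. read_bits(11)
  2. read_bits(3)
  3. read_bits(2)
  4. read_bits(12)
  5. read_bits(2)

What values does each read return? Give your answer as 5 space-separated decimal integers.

Answer: 279 2 1 400 0

Derivation:
Read 1: bits[0:11] width=11 -> value=279 (bin 00100010111); offset now 11 = byte 1 bit 3; 21 bits remain
Read 2: bits[11:14] width=3 -> value=2 (bin 010); offset now 14 = byte 1 bit 6; 18 bits remain
Read 3: bits[14:16] width=2 -> value=1 (bin 01); offset now 16 = byte 2 bit 0; 16 bits remain
Read 4: bits[16:28] width=12 -> value=400 (bin 000110010000); offset now 28 = byte 3 bit 4; 4 bits remain
Read 5: bits[28:30] width=2 -> value=0 (bin 00); offset now 30 = byte 3 bit 6; 2 bits remain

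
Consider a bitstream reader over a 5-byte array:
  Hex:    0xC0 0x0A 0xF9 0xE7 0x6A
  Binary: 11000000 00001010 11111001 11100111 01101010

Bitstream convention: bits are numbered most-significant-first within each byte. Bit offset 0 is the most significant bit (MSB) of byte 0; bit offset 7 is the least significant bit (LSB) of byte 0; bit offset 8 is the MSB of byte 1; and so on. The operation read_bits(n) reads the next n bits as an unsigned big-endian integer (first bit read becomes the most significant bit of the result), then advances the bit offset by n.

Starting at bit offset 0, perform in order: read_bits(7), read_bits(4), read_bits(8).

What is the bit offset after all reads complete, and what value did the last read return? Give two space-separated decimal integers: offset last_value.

Read 1: bits[0:7] width=7 -> value=96 (bin 1100000); offset now 7 = byte 0 bit 7; 33 bits remain
Read 2: bits[7:11] width=4 -> value=0 (bin 0000); offset now 11 = byte 1 bit 3; 29 bits remain
Read 3: bits[11:19] width=8 -> value=87 (bin 01010111); offset now 19 = byte 2 bit 3; 21 bits remain

Answer: 19 87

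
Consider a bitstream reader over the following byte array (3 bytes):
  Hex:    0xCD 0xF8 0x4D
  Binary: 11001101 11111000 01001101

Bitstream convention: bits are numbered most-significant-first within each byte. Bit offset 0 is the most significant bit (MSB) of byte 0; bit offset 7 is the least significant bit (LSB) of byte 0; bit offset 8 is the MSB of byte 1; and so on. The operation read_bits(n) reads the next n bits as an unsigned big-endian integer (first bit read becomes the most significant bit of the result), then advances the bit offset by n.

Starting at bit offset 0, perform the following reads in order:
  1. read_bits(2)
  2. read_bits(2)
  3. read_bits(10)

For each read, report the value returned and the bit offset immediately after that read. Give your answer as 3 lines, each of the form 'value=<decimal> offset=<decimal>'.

Answer: value=3 offset=2
value=0 offset=4
value=894 offset=14

Derivation:
Read 1: bits[0:2] width=2 -> value=3 (bin 11); offset now 2 = byte 0 bit 2; 22 bits remain
Read 2: bits[2:4] width=2 -> value=0 (bin 00); offset now 4 = byte 0 bit 4; 20 bits remain
Read 3: bits[4:14] width=10 -> value=894 (bin 1101111110); offset now 14 = byte 1 bit 6; 10 bits remain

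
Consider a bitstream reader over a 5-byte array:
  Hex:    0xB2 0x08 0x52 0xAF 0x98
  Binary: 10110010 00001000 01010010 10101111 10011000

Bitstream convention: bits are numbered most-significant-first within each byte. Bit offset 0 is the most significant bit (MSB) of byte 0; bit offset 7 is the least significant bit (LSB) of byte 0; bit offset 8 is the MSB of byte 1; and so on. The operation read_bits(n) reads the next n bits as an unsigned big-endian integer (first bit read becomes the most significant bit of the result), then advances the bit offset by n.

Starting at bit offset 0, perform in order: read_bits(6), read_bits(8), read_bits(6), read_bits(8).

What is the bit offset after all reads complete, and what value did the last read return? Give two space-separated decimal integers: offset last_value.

Read 1: bits[0:6] width=6 -> value=44 (bin 101100); offset now 6 = byte 0 bit 6; 34 bits remain
Read 2: bits[6:14] width=8 -> value=130 (bin 10000010); offset now 14 = byte 1 bit 6; 26 bits remain
Read 3: bits[14:20] width=6 -> value=5 (bin 000101); offset now 20 = byte 2 bit 4; 20 bits remain
Read 4: bits[20:28] width=8 -> value=42 (bin 00101010); offset now 28 = byte 3 bit 4; 12 bits remain

Answer: 28 42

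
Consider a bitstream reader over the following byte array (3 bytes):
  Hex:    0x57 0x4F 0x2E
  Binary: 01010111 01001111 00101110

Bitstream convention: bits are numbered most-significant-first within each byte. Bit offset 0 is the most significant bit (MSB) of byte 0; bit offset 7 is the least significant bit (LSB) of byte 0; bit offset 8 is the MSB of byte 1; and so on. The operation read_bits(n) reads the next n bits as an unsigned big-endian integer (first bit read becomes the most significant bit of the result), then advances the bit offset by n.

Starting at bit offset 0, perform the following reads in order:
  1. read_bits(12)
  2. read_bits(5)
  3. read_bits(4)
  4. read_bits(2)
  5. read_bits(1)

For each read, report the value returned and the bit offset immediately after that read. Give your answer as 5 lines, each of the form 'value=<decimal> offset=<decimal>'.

Read 1: bits[0:12] width=12 -> value=1396 (bin 010101110100); offset now 12 = byte 1 bit 4; 12 bits remain
Read 2: bits[12:17] width=5 -> value=30 (bin 11110); offset now 17 = byte 2 bit 1; 7 bits remain
Read 3: bits[17:21] width=4 -> value=5 (bin 0101); offset now 21 = byte 2 bit 5; 3 bits remain
Read 4: bits[21:23] width=2 -> value=3 (bin 11); offset now 23 = byte 2 bit 7; 1 bits remain
Read 5: bits[23:24] width=1 -> value=0 (bin 0); offset now 24 = byte 3 bit 0; 0 bits remain

Answer: value=1396 offset=12
value=30 offset=17
value=5 offset=21
value=3 offset=23
value=0 offset=24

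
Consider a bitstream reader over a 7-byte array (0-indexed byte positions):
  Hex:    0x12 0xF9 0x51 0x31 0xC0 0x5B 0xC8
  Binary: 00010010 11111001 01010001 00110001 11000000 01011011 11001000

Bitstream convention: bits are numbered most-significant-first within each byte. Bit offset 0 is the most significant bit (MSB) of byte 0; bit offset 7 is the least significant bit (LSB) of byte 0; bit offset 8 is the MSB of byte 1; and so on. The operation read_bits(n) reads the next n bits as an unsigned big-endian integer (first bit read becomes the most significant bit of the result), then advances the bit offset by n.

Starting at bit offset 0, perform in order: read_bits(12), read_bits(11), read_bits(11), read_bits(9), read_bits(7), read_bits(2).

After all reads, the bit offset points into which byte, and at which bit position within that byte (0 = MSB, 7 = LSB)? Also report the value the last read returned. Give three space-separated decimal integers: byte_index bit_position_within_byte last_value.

Answer: 6 4 0

Derivation:
Read 1: bits[0:12] width=12 -> value=303 (bin 000100101111); offset now 12 = byte 1 bit 4; 44 bits remain
Read 2: bits[12:23] width=11 -> value=1192 (bin 10010101000); offset now 23 = byte 2 bit 7; 33 bits remain
Read 3: bits[23:34] width=11 -> value=1223 (bin 10011000111); offset now 34 = byte 4 bit 2; 22 bits remain
Read 4: bits[34:43] width=9 -> value=2 (bin 000000010); offset now 43 = byte 5 bit 3; 13 bits remain
Read 5: bits[43:50] width=7 -> value=111 (bin 1101111); offset now 50 = byte 6 bit 2; 6 bits remain
Read 6: bits[50:52] width=2 -> value=0 (bin 00); offset now 52 = byte 6 bit 4; 4 bits remain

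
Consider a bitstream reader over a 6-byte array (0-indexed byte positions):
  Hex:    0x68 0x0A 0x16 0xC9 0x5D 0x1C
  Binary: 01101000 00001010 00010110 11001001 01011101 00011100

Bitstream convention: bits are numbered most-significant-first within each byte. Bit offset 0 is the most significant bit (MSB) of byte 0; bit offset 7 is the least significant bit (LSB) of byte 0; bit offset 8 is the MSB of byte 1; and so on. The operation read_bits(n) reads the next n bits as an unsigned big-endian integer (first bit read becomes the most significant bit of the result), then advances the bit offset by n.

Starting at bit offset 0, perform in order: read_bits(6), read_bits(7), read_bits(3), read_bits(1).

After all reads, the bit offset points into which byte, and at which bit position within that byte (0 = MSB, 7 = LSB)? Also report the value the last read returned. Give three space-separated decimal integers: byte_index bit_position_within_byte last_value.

Read 1: bits[0:6] width=6 -> value=26 (bin 011010); offset now 6 = byte 0 bit 6; 42 bits remain
Read 2: bits[6:13] width=7 -> value=1 (bin 0000001); offset now 13 = byte 1 bit 5; 35 bits remain
Read 3: bits[13:16] width=3 -> value=2 (bin 010); offset now 16 = byte 2 bit 0; 32 bits remain
Read 4: bits[16:17] width=1 -> value=0 (bin 0); offset now 17 = byte 2 bit 1; 31 bits remain

Answer: 2 1 0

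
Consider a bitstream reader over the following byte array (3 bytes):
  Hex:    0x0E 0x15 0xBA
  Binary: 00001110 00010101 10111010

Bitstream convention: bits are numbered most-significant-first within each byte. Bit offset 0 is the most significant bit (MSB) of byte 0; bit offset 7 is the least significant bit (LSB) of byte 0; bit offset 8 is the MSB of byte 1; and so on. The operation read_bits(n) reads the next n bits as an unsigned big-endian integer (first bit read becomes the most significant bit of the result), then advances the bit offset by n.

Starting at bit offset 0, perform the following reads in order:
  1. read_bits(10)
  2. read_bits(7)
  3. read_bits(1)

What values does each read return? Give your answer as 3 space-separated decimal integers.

Read 1: bits[0:10] width=10 -> value=56 (bin 0000111000); offset now 10 = byte 1 bit 2; 14 bits remain
Read 2: bits[10:17] width=7 -> value=43 (bin 0101011); offset now 17 = byte 2 bit 1; 7 bits remain
Read 3: bits[17:18] width=1 -> value=0 (bin 0); offset now 18 = byte 2 bit 2; 6 bits remain

Answer: 56 43 0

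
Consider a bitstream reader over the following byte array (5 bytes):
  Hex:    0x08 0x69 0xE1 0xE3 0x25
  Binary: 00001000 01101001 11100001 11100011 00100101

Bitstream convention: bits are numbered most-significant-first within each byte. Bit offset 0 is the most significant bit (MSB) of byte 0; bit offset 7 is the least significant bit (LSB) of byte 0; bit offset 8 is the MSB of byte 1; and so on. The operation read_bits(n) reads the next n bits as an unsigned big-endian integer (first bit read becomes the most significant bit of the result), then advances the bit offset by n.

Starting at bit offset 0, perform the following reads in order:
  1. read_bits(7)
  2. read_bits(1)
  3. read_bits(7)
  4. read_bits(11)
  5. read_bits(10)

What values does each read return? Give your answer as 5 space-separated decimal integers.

Answer: 4 0 52 1927 562

Derivation:
Read 1: bits[0:7] width=7 -> value=4 (bin 0000100); offset now 7 = byte 0 bit 7; 33 bits remain
Read 2: bits[7:8] width=1 -> value=0 (bin 0); offset now 8 = byte 1 bit 0; 32 bits remain
Read 3: bits[8:15] width=7 -> value=52 (bin 0110100); offset now 15 = byte 1 bit 7; 25 bits remain
Read 4: bits[15:26] width=11 -> value=1927 (bin 11110000111); offset now 26 = byte 3 bit 2; 14 bits remain
Read 5: bits[26:36] width=10 -> value=562 (bin 1000110010); offset now 36 = byte 4 bit 4; 4 bits remain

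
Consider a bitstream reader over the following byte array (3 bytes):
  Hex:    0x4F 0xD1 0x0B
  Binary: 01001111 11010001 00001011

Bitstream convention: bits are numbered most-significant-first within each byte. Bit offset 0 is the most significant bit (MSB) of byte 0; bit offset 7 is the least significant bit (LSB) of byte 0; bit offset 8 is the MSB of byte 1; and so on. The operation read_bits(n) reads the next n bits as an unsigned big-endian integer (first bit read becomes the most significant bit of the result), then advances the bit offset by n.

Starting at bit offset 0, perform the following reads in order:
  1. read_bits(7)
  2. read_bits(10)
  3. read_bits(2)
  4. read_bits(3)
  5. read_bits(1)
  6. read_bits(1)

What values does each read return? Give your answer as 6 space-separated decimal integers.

Answer: 39 930 0 2 1 1

Derivation:
Read 1: bits[0:7] width=7 -> value=39 (bin 0100111); offset now 7 = byte 0 bit 7; 17 bits remain
Read 2: bits[7:17] width=10 -> value=930 (bin 1110100010); offset now 17 = byte 2 bit 1; 7 bits remain
Read 3: bits[17:19] width=2 -> value=0 (bin 00); offset now 19 = byte 2 bit 3; 5 bits remain
Read 4: bits[19:22] width=3 -> value=2 (bin 010); offset now 22 = byte 2 bit 6; 2 bits remain
Read 5: bits[22:23] width=1 -> value=1 (bin 1); offset now 23 = byte 2 bit 7; 1 bits remain
Read 6: bits[23:24] width=1 -> value=1 (bin 1); offset now 24 = byte 3 bit 0; 0 bits remain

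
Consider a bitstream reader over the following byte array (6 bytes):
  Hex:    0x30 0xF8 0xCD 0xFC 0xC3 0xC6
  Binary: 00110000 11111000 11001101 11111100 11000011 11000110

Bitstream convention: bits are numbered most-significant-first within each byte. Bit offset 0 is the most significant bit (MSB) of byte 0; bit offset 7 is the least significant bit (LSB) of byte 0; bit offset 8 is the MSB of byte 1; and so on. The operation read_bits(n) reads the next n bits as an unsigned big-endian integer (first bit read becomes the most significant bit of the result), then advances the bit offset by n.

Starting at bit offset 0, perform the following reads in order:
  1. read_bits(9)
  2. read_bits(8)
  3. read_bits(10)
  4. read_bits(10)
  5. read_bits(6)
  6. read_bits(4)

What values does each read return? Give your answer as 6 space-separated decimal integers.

Read 1: bits[0:9] width=9 -> value=97 (bin 001100001); offset now 9 = byte 1 bit 1; 39 bits remain
Read 2: bits[9:17] width=8 -> value=241 (bin 11110001); offset now 17 = byte 2 bit 1; 31 bits remain
Read 3: bits[17:27] width=10 -> value=623 (bin 1001101111); offset now 27 = byte 3 bit 3; 21 bits remain
Read 4: bits[27:37] width=10 -> value=920 (bin 1110011000); offset now 37 = byte 4 bit 5; 11 bits remain
Read 5: bits[37:43] width=6 -> value=30 (bin 011110); offset now 43 = byte 5 bit 3; 5 bits remain
Read 6: bits[43:47] width=4 -> value=3 (bin 0011); offset now 47 = byte 5 bit 7; 1 bits remain

Answer: 97 241 623 920 30 3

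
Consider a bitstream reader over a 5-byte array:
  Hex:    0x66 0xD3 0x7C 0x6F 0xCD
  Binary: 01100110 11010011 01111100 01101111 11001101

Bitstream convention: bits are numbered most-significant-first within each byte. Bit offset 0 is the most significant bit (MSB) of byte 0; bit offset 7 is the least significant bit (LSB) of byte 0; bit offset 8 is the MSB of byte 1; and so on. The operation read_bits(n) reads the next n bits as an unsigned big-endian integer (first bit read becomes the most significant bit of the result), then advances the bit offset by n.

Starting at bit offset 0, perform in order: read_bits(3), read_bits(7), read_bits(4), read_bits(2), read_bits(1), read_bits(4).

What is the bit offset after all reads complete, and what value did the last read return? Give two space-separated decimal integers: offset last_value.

Answer: 21 15

Derivation:
Read 1: bits[0:3] width=3 -> value=3 (bin 011); offset now 3 = byte 0 bit 3; 37 bits remain
Read 2: bits[3:10] width=7 -> value=27 (bin 0011011); offset now 10 = byte 1 bit 2; 30 bits remain
Read 3: bits[10:14] width=4 -> value=4 (bin 0100); offset now 14 = byte 1 bit 6; 26 bits remain
Read 4: bits[14:16] width=2 -> value=3 (bin 11); offset now 16 = byte 2 bit 0; 24 bits remain
Read 5: bits[16:17] width=1 -> value=0 (bin 0); offset now 17 = byte 2 bit 1; 23 bits remain
Read 6: bits[17:21] width=4 -> value=15 (bin 1111); offset now 21 = byte 2 bit 5; 19 bits remain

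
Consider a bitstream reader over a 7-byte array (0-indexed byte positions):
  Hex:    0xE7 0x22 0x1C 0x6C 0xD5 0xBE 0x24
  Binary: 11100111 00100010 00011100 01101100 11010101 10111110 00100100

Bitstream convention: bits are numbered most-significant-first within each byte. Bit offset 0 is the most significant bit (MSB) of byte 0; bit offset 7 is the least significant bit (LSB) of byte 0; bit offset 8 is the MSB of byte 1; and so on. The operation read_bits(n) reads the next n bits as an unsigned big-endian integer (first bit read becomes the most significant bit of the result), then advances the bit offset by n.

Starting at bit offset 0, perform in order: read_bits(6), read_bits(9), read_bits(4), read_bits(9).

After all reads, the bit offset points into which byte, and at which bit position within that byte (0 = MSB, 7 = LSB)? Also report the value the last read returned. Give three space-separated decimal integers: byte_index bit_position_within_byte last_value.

Answer: 3 4 454

Derivation:
Read 1: bits[0:6] width=6 -> value=57 (bin 111001); offset now 6 = byte 0 bit 6; 50 bits remain
Read 2: bits[6:15] width=9 -> value=401 (bin 110010001); offset now 15 = byte 1 bit 7; 41 bits remain
Read 3: bits[15:19] width=4 -> value=0 (bin 0000); offset now 19 = byte 2 bit 3; 37 bits remain
Read 4: bits[19:28] width=9 -> value=454 (bin 111000110); offset now 28 = byte 3 bit 4; 28 bits remain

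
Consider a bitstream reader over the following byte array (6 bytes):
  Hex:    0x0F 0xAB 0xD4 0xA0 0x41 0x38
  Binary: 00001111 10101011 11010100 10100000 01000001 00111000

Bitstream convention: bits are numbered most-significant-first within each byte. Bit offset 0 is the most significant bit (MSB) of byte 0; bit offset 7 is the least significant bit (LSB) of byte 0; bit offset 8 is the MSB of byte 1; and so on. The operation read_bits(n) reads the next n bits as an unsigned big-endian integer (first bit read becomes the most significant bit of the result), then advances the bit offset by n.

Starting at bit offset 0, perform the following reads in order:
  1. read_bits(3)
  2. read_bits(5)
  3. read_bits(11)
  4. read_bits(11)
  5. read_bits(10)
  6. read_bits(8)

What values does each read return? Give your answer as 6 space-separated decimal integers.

Answer: 0 15 1374 1320 65 56

Derivation:
Read 1: bits[0:3] width=3 -> value=0 (bin 000); offset now 3 = byte 0 bit 3; 45 bits remain
Read 2: bits[3:8] width=5 -> value=15 (bin 01111); offset now 8 = byte 1 bit 0; 40 bits remain
Read 3: bits[8:19] width=11 -> value=1374 (bin 10101011110); offset now 19 = byte 2 bit 3; 29 bits remain
Read 4: bits[19:30] width=11 -> value=1320 (bin 10100101000); offset now 30 = byte 3 bit 6; 18 bits remain
Read 5: bits[30:40] width=10 -> value=65 (bin 0001000001); offset now 40 = byte 5 bit 0; 8 bits remain
Read 6: bits[40:48] width=8 -> value=56 (bin 00111000); offset now 48 = byte 6 bit 0; 0 bits remain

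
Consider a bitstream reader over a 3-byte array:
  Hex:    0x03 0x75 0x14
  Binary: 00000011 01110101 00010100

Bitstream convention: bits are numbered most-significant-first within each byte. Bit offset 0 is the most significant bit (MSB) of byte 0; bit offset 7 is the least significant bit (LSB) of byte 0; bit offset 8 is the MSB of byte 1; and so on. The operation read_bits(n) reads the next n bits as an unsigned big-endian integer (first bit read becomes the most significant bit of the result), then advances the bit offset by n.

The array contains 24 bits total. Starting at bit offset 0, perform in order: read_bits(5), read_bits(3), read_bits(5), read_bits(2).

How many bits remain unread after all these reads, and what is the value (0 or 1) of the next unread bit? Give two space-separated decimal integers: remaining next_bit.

Read 1: bits[0:5] width=5 -> value=0 (bin 00000); offset now 5 = byte 0 bit 5; 19 bits remain
Read 2: bits[5:8] width=3 -> value=3 (bin 011); offset now 8 = byte 1 bit 0; 16 bits remain
Read 3: bits[8:13] width=5 -> value=14 (bin 01110); offset now 13 = byte 1 bit 5; 11 bits remain
Read 4: bits[13:15] width=2 -> value=2 (bin 10); offset now 15 = byte 1 bit 7; 9 bits remain

Answer: 9 1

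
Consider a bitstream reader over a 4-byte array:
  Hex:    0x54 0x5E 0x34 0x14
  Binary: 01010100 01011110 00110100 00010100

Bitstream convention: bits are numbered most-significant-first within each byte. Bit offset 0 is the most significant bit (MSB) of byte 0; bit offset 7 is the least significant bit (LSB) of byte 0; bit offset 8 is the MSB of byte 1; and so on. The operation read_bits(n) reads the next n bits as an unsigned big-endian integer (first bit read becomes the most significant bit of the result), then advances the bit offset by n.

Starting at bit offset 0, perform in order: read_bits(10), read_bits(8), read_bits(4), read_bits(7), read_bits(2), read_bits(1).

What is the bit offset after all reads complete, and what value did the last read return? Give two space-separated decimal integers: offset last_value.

Answer: 32 0

Derivation:
Read 1: bits[0:10] width=10 -> value=337 (bin 0101010001); offset now 10 = byte 1 bit 2; 22 bits remain
Read 2: bits[10:18] width=8 -> value=120 (bin 01111000); offset now 18 = byte 2 bit 2; 14 bits remain
Read 3: bits[18:22] width=4 -> value=13 (bin 1101); offset now 22 = byte 2 bit 6; 10 bits remain
Read 4: bits[22:29] width=7 -> value=2 (bin 0000010); offset now 29 = byte 3 bit 5; 3 bits remain
Read 5: bits[29:31] width=2 -> value=2 (bin 10); offset now 31 = byte 3 bit 7; 1 bits remain
Read 6: bits[31:32] width=1 -> value=0 (bin 0); offset now 32 = byte 4 bit 0; 0 bits remain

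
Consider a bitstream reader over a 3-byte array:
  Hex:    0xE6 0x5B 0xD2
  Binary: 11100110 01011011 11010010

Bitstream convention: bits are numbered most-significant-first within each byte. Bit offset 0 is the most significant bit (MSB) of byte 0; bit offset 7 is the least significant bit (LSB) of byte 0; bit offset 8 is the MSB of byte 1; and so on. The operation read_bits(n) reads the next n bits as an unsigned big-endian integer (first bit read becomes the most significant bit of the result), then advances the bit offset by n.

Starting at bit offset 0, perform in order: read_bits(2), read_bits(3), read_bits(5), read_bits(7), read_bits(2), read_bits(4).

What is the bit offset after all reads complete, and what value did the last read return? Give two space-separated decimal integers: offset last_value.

Read 1: bits[0:2] width=2 -> value=3 (bin 11); offset now 2 = byte 0 bit 2; 22 bits remain
Read 2: bits[2:5] width=3 -> value=4 (bin 100); offset now 5 = byte 0 bit 5; 19 bits remain
Read 3: bits[5:10] width=5 -> value=25 (bin 11001); offset now 10 = byte 1 bit 2; 14 bits remain
Read 4: bits[10:17] width=7 -> value=55 (bin 0110111); offset now 17 = byte 2 bit 1; 7 bits remain
Read 5: bits[17:19] width=2 -> value=2 (bin 10); offset now 19 = byte 2 bit 3; 5 bits remain
Read 6: bits[19:23] width=4 -> value=9 (bin 1001); offset now 23 = byte 2 bit 7; 1 bits remain

Answer: 23 9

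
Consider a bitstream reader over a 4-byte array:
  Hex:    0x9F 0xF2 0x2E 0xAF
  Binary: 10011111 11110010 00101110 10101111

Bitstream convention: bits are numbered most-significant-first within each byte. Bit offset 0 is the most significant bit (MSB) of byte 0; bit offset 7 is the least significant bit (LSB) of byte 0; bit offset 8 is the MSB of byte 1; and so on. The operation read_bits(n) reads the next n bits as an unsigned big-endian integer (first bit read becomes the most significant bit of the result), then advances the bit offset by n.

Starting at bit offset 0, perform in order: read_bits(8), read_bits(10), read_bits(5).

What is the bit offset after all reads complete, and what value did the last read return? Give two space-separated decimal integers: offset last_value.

Read 1: bits[0:8] width=8 -> value=159 (bin 10011111); offset now 8 = byte 1 bit 0; 24 bits remain
Read 2: bits[8:18] width=10 -> value=968 (bin 1111001000); offset now 18 = byte 2 bit 2; 14 bits remain
Read 3: bits[18:23] width=5 -> value=23 (bin 10111); offset now 23 = byte 2 bit 7; 9 bits remain

Answer: 23 23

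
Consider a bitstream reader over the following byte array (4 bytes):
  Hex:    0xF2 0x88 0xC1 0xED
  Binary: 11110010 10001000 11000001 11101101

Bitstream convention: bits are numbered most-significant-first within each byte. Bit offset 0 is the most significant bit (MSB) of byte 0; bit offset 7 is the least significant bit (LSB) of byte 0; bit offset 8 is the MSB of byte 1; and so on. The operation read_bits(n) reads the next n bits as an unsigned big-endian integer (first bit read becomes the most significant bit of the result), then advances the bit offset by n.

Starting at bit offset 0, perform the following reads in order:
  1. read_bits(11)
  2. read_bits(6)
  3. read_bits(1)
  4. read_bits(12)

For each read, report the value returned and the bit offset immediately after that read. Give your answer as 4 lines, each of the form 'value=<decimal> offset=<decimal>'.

Answer: value=1940 offset=11
value=17 offset=17
value=1 offset=18
value=123 offset=30

Derivation:
Read 1: bits[0:11] width=11 -> value=1940 (bin 11110010100); offset now 11 = byte 1 bit 3; 21 bits remain
Read 2: bits[11:17] width=6 -> value=17 (bin 010001); offset now 17 = byte 2 bit 1; 15 bits remain
Read 3: bits[17:18] width=1 -> value=1 (bin 1); offset now 18 = byte 2 bit 2; 14 bits remain
Read 4: bits[18:30] width=12 -> value=123 (bin 000001111011); offset now 30 = byte 3 bit 6; 2 bits remain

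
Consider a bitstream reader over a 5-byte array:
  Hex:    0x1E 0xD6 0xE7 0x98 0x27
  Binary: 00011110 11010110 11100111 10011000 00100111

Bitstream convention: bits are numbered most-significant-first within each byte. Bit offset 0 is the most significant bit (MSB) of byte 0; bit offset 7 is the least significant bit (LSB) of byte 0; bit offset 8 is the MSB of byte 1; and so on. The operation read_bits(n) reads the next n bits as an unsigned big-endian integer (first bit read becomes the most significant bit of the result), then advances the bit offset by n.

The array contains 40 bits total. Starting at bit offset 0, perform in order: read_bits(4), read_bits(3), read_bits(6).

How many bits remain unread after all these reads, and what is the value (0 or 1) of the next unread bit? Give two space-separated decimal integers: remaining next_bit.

Answer: 27 1

Derivation:
Read 1: bits[0:4] width=4 -> value=1 (bin 0001); offset now 4 = byte 0 bit 4; 36 bits remain
Read 2: bits[4:7] width=3 -> value=7 (bin 111); offset now 7 = byte 0 bit 7; 33 bits remain
Read 3: bits[7:13] width=6 -> value=26 (bin 011010); offset now 13 = byte 1 bit 5; 27 bits remain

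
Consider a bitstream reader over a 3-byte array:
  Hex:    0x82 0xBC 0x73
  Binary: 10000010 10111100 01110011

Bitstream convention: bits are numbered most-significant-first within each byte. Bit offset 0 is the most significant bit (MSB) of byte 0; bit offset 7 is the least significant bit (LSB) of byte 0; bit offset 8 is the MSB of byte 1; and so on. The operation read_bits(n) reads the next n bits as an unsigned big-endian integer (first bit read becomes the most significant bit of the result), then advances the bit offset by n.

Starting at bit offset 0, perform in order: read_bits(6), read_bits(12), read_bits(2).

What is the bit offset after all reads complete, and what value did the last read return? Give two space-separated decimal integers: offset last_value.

Read 1: bits[0:6] width=6 -> value=32 (bin 100000); offset now 6 = byte 0 bit 6; 18 bits remain
Read 2: bits[6:18] width=12 -> value=2801 (bin 101011110001); offset now 18 = byte 2 bit 2; 6 bits remain
Read 3: bits[18:20] width=2 -> value=3 (bin 11); offset now 20 = byte 2 bit 4; 4 bits remain

Answer: 20 3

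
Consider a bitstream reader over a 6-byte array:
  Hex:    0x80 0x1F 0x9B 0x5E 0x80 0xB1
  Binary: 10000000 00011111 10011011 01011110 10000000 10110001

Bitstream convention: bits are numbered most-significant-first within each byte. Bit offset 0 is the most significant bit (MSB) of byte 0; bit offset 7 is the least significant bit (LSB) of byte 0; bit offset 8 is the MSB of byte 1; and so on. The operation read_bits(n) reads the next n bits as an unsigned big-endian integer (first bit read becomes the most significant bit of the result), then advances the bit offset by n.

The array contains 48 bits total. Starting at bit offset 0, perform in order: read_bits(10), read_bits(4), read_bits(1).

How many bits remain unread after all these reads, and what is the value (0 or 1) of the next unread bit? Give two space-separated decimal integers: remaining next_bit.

Read 1: bits[0:10] width=10 -> value=512 (bin 1000000000); offset now 10 = byte 1 bit 2; 38 bits remain
Read 2: bits[10:14] width=4 -> value=7 (bin 0111); offset now 14 = byte 1 bit 6; 34 bits remain
Read 3: bits[14:15] width=1 -> value=1 (bin 1); offset now 15 = byte 1 bit 7; 33 bits remain

Answer: 33 1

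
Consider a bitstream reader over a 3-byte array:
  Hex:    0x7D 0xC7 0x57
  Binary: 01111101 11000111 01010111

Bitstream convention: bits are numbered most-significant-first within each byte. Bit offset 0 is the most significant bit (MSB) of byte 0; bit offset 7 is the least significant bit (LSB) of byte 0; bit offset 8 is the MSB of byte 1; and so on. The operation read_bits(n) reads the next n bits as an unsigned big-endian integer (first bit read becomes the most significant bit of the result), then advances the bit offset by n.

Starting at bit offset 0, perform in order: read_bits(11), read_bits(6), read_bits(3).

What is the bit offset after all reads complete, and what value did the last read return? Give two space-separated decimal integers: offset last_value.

Read 1: bits[0:11] width=11 -> value=1006 (bin 01111101110); offset now 11 = byte 1 bit 3; 13 bits remain
Read 2: bits[11:17] width=6 -> value=14 (bin 001110); offset now 17 = byte 2 bit 1; 7 bits remain
Read 3: bits[17:20] width=3 -> value=5 (bin 101); offset now 20 = byte 2 bit 4; 4 bits remain

Answer: 20 5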